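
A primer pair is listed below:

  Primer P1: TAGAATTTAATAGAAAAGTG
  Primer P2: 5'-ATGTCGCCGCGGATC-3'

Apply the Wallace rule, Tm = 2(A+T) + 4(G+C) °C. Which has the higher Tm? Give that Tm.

Primer P2, 50°C

Primer P1: A+T=16, G+C=4 → Tm = 2(16)+4(4) = 48°C
Primer P2: A+T=5, G+C=10 → Tm = 2(5)+4(10) = 50°C
48°C vs 50°C → primer P2 is higher.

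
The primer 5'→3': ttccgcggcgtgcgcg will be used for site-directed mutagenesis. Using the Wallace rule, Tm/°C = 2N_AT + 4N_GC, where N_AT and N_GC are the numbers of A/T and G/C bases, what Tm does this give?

58°C

T=3, A=0, G=7, C=6
So N_AT = 3 and N_GC = 13.
Tm = 2×3 + 4×13 = 58°C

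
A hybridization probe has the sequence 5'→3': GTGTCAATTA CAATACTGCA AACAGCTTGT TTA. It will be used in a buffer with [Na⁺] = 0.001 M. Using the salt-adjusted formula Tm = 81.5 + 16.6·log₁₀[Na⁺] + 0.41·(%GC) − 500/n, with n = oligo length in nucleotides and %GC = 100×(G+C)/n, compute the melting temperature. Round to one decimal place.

30.2°C

Length n = 33. Scanning the sequence gives C=6, A=11, T=11, G=5.
G+C = 11, so %GC = 11/33 × 100 = 33.333%
Salt term: 16.6 × (-3) = -49.8
GC term: 0.41 × 33.333 = 13.667; length term: −500/33 = −15.152
Tm = 81.5 + (-49.8) + 13.667 − 15.152 = 30.215 → 30.2°C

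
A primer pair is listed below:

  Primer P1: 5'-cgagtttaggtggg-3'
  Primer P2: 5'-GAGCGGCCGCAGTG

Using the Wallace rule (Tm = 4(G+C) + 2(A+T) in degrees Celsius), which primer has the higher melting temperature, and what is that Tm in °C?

Primer P2, 50°C

Primer P1: A+T=6, G+C=8 → Tm = 2(6)+4(8) = 44°C
Primer P2: A+T=3, G+C=11 → Tm = 2(3)+4(11) = 50°C
44°C vs 50°C → primer P2 is higher.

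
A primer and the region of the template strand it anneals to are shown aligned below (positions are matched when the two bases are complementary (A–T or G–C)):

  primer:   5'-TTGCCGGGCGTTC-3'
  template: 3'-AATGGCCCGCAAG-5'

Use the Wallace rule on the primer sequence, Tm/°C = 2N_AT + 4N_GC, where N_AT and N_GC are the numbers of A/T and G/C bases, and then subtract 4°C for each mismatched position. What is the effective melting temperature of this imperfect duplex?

Primer base counts: A=0, T=4, G=5, C=4 → A+T=4, G+C=9
Perfect-match Tm = 2(4) + 4(9) = 8 + 36 = 44°C
Mismatches (positions where the bases are not complementary): 1 (at position 3)
Effective Tm = 44 − 1×4 = 44 − 4 = 40°C

40°C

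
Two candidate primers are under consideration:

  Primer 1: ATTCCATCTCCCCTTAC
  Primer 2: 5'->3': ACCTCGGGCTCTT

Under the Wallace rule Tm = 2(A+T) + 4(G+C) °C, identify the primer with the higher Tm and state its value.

Primer 1: A+T=9, G+C=8 → Tm = 2(9)+4(8) = 50°C
Primer 2: A+T=5, G+C=8 → Tm = 2(5)+4(8) = 42°C
50°C vs 42°C → primer 1 is higher.

Primer 1, 50°C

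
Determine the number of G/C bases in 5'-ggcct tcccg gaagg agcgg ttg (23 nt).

16

Counting bases: C=6, A=3, G=10, T=4
Total G or C: 10 + 6 = 16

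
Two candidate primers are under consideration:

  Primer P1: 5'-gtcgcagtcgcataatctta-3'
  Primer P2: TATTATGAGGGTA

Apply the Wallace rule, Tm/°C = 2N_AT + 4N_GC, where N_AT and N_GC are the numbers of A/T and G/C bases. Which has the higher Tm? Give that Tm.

Primer P1, 58°C

Primer P1: A+T=11, G+C=9 → Tm = 2(11)+4(9) = 58°C
Primer P2: A+T=9, G+C=4 → Tm = 2(9)+4(4) = 34°C
58°C vs 34°C → primer P1 is higher.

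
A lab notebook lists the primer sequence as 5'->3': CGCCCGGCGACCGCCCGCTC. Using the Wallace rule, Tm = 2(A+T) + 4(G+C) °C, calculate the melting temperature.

76°C

Base counts: T=1, C=12, G=6, A=1
A+T = 2, G+C = 18
Tm = 2(2) + 4(18) = 4 + 72 = 76°C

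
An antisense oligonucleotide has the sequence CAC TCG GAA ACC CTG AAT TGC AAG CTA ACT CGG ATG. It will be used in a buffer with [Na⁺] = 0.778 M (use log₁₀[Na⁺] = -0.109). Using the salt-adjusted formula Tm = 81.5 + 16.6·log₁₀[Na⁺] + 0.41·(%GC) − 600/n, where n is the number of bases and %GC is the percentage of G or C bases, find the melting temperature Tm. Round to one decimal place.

83.5°C

Length n = 36. T=7, A=11, C=10, G=8
G+C = 18, so %GC = 18/36 × 100 = 50%
Salt term: 16.6 × (-0.109) = -1.809
GC term: 0.41 × 50 = 20.5; length term: −600/36 = −16.667
Tm = 81.5 + (-1.809) + 20.5 − 16.667 = 83.524 → 83.5°C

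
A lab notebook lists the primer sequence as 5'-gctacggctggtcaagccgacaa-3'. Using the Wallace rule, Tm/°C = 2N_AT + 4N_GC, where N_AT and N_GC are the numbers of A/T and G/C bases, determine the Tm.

74°C

Base counts: G=7, A=6, T=3, C=7
A+T = 9, G+C = 14
Tm = 2(9) + 4(14) = 18 + 56 = 74°C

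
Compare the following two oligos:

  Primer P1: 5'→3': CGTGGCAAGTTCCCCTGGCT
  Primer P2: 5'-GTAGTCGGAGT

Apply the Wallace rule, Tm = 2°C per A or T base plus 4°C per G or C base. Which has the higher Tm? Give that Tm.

Primer P1: A+T=7, G+C=13 → Tm = 2(7)+4(13) = 66°C
Primer P2: A+T=5, G+C=6 → Tm = 2(5)+4(6) = 34°C
66°C vs 34°C → primer P1 is higher.

Primer P1, 66°C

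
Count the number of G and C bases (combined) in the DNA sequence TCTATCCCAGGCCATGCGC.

12

Scanning the sequence gives A=3, C=8, T=4, G=4.
G+C = 4 + 8 = 12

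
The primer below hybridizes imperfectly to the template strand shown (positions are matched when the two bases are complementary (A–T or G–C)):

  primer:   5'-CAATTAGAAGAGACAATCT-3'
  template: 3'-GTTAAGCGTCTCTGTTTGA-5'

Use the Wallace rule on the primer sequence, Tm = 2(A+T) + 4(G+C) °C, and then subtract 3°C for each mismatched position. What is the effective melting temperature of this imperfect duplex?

41°C

Primer base counts: A=9, T=4, G=3, C=3 → A+T=13, G+C=6
Perfect-match Tm = 2(13) + 4(6) = 26 + 24 = 50°C
Mismatches (positions where the bases are not complementary): 3 (at positions 6, 8, 17)
Effective Tm = 50 − 3×3 = 50 − 9 = 41°C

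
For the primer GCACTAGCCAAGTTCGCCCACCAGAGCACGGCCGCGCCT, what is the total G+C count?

27

Counting bases: G=10, C=17, A=8, T=4
G+C = 10 + 17 = 27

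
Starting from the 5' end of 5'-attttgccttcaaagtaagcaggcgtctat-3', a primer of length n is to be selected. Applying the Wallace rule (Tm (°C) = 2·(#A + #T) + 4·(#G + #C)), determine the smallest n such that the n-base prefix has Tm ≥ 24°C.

n = 9

First 8 bases: ATTTTGCC → Tm = 22°C (< 24°C)
First 9 bases: ATTTTGCCT → Tm = 24°C (≥ 24°C)
Since every base adds ≥2°C, Tm only increases with n, so the threshold is first crossed at n = 9.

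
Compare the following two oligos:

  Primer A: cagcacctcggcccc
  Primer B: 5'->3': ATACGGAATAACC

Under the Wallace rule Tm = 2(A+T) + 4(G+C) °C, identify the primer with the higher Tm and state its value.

Primer A: A+T=3, G+C=12 → Tm = 2(3)+4(12) = 54°C
Primer B: A+T=8, G+C=5 → Tm = 2(8)+4(5) = 36°C
54°C vs 36°C → primer A is higher.

Primer A, 54°C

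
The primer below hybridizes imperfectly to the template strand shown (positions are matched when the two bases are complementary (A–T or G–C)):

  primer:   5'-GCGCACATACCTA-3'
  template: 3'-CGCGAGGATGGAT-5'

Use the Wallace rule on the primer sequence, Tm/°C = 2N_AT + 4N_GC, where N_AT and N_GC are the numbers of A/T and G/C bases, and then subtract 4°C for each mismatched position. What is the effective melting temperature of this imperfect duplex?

32°C

Primer base counts: A=4, T=2, G=2, C=5 → A+T=6, G+C=7
Perfect-match Tm = 2(6) + 4(7) = 12 + 28 = 40°C
Mismatches (positions where the bases are not complementary): 2 (at positions 5, 7)
Effective Tm = 40 − 2×4 = 40 − 8 = 32°C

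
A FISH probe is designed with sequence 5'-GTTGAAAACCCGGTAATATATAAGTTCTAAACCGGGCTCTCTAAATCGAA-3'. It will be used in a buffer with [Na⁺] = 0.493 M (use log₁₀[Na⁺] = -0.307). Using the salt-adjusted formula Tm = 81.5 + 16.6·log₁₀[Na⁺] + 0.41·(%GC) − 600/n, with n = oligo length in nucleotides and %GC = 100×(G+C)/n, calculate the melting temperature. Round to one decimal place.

80.0°C

Length n = 50. Scanning the sequence gives C=10, T=13, G=9, A=18.
G+C = 19, so %GC = 19/50 × 100 = 38%
Salt term: 16.6 × (-0.307) = -5.096
GC term: 0.41 × 38 = 15.58; length term: −600/50 = −12
Tm = 81.5 + (-5.096) + 15.58 − 12 = 79.984 → 80.0°C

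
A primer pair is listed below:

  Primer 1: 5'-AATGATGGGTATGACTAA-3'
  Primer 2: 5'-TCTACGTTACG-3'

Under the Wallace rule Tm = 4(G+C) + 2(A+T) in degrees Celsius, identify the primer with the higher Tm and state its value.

Primer 1: A+T=12, G+C=6 → Tm = 2(12)+4(6) = 48°C
Primer 2: A+T=6, G+C=5 → Tm = 2(6)+4(5) = 32°C
48°C vs 32°C → primer 1 is higher.

Primer 1, 48°C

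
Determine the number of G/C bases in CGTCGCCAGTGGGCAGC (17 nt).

13

Scanning the sequence gives G=7, T=2, A=2, C=6.
G+C = 7 + 6 = 13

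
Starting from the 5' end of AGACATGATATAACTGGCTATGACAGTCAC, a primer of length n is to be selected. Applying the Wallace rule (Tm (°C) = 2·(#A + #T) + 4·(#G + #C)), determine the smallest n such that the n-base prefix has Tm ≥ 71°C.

n = 26

First 25 bases: AGACATGATATAACTGGCTATGACA → Tm = 68°C (< 71°C)
First 26 bases: AGACATGATATAACTGGCTATGACAG → Tm = 72°C (≥ 71°C)
Since every base adds ≥2°C, Tm only increases with n, so the threshold is first crossed at n = 26.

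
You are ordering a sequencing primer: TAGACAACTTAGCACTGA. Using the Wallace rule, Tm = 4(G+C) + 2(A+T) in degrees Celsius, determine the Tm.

50°C

T=4, G=3, C=4, A=7
AT pairs contribute 11, GC pairs contribute 7.
Tm = 2×11 + 4×7 = 50°C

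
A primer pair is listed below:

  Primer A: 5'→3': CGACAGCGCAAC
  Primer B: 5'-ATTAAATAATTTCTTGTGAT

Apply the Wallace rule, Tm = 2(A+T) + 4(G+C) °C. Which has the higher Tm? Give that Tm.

Primer A: A+T=4, G+C=8 → Tm = 2(4)+4(8) = 40°C
Primer B: A+T=17, G+C=3 → Tm = 2(17)+4(3) = 46°C
40°C vs 46°C → primer B is higher.

Primer B, 46°C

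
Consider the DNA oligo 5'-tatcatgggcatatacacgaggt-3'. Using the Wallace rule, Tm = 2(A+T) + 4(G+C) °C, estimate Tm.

66°C

Counting bases: C=4, T=6, A=7, G=6
AT pairs contribute 13, GC pairs contribute 10.
Tm = 4·10 + 2·13 = 40 + 26 = 66°C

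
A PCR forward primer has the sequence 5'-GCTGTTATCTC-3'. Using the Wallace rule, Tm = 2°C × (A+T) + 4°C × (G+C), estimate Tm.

32°C

Counting bases: G=2, T=5, C=3, A=1
A+T = 6, G+C = 5
Tm = 2×6 + 4×5 = 32°C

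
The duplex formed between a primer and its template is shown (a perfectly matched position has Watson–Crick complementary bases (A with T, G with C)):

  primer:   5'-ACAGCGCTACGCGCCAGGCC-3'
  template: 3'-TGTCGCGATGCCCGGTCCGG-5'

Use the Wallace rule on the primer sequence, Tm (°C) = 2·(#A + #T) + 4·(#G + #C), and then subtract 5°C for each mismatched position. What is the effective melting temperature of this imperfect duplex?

65°C

Primer base counts: A=4, T=1, G=6, C=9 → A+T=5, G+C=15
Perfect-match Tm = 2(5) + 4(15) = 10 + 60 = 70°C
Mismatches (positions where the bases are not complementary): 1 (at position 12)
Effective Tm = 70 − 1×5 = 70 − 5 = 65°C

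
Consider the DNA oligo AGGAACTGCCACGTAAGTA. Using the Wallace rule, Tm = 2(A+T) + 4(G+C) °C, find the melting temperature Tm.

Scanning the sequence gives T=3, C=4, A=7, G=5.
AT pairs contribute 10, GC pairs contribute 9.
Tm = 4·9 + 2·10 = 36 + 20 = 56°C

56°C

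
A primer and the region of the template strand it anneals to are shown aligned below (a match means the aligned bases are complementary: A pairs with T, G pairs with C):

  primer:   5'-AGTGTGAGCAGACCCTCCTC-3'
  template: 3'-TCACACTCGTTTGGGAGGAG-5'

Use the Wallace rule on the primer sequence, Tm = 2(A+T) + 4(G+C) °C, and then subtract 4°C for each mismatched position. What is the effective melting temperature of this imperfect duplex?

Primer base counts: A=4, T=4, G=5, C=7 → A+T=8, G+C=12
Perfect-match Tm = 2(8) + 4(12) = 16 + 48 = 64°C
Mismatches (positions where the bases are not complementary): 1 (at position 11)
Effective Tm = 64 − 1×4 = 64 − 4 = 60°C

60°C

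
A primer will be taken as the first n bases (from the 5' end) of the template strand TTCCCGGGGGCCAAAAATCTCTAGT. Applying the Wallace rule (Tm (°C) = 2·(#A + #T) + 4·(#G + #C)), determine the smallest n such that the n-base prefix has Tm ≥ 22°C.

n = 7

First 6 bases: TTCCCG → Tm = 20°C (< 22°C)
First 7 bases: TTCCCGG → Tm = 24°C (≥ 22°C)
Each additional base adds 2°C (A/T) or 4°C (G/C), so Tm is non-decreasing in n; n = 7 is the first length to reach 22°C.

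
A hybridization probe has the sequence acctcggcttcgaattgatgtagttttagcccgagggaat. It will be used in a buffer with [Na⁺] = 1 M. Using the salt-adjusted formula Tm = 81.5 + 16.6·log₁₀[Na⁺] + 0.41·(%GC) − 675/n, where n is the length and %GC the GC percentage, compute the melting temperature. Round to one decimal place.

Length n = 40. Counting bases: A=9, C=8, T=12, G=11
G+C = 19, so %GC = 19/40 × 100 = 47.5%
Salt term: 16.6 × (0) = 0
GC term: 0.41 × 47.5 = 19.475; length term: −675/40 = −16.875
Tm = 81.5 + (0) + 19.475 − 16.875 = 84.1 → 84.1°C

84.1°C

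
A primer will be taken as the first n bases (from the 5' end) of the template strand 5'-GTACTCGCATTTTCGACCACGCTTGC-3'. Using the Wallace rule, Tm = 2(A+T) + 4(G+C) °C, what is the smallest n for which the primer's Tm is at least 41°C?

n = 15

First 14 bases: GTACTCGCATTTTC → Tm = 40°C (< 41°C)
First 15 bases: GTACTCGCATTTTCG → Tm = 44°C (≥ 41°C)
Since every base adds ≥2°C, Tm only increases with n, so the threshold is first crossed at n = 15.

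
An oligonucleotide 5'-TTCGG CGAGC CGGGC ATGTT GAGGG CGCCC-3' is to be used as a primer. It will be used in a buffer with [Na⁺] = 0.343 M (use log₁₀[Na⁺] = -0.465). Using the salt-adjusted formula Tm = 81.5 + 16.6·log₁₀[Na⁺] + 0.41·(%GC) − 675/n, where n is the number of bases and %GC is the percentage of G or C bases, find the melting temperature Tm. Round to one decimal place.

Length n = 30. A=3, T=5, G=13, C=9
G+C = 22, so %GC = 22/30 × 100 = 73.333%
Salt term: 16.6 × (-0.465) = -7.719
GC term: 0.41 × 73.333 = 30.067; length term: −675/30 = −22.5
Tm = 81.5 + (-7.719) + 30.067 − 22.5 = 81.348 → 81.3°C

81.3°C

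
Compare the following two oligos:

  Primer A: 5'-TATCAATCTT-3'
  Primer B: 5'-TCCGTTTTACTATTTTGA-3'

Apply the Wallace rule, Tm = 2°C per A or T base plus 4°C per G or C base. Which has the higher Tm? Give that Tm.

Primer B, 46°C

Primer A: A+T=8, G+C=2 → Tm = 2(8)+4(2) = 24°C
Primer B: A+T=13, G+C=5 → Tm = 2(13)+4(5) = 46°C
24°C vs 46°C → primer B is higher.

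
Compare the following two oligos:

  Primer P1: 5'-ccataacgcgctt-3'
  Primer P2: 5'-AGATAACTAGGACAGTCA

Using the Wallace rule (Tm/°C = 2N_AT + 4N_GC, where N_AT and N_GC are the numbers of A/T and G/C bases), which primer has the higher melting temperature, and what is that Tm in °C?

Primer P1: A+T=6, G+C=7 → Tm = 2(6)+4(7) = 40°C
Primer P2: A+T=11, G+C=7 → Tm = 2(11)+4(7) = 50°C
40°C vs 50°C → primer P2 is higher.

Primer P2, 50°C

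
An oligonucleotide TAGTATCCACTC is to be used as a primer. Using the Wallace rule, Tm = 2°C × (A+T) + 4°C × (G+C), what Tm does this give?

Scanning the sequence gives A=3, G=1, T=4, C=4.
A+T = 7, G+C = 5
Tm = 2×7 + 4×5 = 34°C

34°C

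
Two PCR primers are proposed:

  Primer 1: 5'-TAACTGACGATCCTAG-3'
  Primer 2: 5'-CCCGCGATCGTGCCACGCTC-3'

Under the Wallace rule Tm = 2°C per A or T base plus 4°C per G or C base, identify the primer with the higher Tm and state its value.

Primer 2, 70°C

Primer 1: A+T=9, G+C=7 → Tm = 2(9)+4(7) = 46°C
Primer 2: A+T=5, G+C=15 → Tm = 2(5)+4(15) = 70°C
46°C vs 70°C → primer 2 is higher.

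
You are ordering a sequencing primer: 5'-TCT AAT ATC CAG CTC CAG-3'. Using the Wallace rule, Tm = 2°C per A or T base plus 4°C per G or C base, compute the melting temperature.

Base counts: C=6, T=5, G=2, A=5
A+T = 10, G+C = 8
Tm = 4·8 + 2·10 = 32 + 20 = 52°C

52°C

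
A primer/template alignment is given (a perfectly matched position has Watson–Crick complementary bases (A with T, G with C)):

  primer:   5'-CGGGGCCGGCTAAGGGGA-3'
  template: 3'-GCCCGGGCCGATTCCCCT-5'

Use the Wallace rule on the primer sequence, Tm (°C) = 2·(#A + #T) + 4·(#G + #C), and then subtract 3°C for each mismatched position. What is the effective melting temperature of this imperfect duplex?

61°C

Primer base counts: A=3, T=1, G=10, C=4 → A+T=4, G+C=14
Perfect-match Tm = 2(4) + 4(14) = 8 + 56 = 64°C
Mismatches (positions where the bases are not complementary): 1 (at position 5)
Effective Tm = 64 − 1×3 = 64 − 3 = 61°C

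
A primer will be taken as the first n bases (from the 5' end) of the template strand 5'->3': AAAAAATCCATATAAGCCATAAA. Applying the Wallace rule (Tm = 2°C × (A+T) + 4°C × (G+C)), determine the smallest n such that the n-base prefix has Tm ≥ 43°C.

n = 18

First 17 bases: AAAAAATCCATATAAGC → Tm = 42°C (< 43°C)
First 18 bases: AAAAAATCCATATAAGCC → Tm = 46°C (≥ 43°C)
Since every base adds ≥2°C, Tm only increases with n, so the threshold is first crossed at n = 18.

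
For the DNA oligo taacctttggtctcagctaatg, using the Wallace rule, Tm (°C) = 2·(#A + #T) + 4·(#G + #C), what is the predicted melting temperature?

62°C

Counting bases: G=4, A=5, T=8, C=5
AT pairs contribute 13, GC pairs contribute 9.
Tm = 4·9 + 2·13 = 36 + 26 = 62°C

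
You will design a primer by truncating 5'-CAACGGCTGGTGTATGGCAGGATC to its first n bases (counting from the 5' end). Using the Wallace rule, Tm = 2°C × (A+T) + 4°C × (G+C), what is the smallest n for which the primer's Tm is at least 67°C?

First 20 bases: CAACGGCTGGTGTATGGCAG → Tm = 64°C (< 67°C)
First 21 bases: CAACGGCTGGTGTATGGCAGG → Tm = 68°C (≥ 67°C)
Since every base adds ≥2°C, Tm only increases with n, so the threshold is first crossed at n = 21.

n = 21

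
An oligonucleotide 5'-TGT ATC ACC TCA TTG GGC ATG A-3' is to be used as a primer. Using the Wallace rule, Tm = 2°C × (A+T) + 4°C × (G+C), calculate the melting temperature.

Scanning the sequence gives G=5, C=5, T=7, A=5.
So N_AT = 12 and N_GC = 10.
Tm = 2(12) + 4(10) = 24 + 40 = 64°C

64°C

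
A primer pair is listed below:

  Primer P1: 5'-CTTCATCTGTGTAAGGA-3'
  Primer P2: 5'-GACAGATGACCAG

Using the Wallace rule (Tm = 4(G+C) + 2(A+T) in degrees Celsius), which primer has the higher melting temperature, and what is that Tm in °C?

Primer P1: A+T=10, G+C=7 → Tm = 2(10)+4(7) = 48°C
Primer P2: A+T=6, G+C=7 → Tm = 2(6)+4(7) = 40°C
48°C vs 40°C → primer P1 is higher.

Primer P1, 48°C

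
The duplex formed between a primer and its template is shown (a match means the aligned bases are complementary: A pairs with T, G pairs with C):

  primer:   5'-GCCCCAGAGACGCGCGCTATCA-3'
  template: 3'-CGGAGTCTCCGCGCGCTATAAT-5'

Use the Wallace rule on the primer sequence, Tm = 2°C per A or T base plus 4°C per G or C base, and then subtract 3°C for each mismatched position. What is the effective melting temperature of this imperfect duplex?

62°C

Primer base counts: A=5, T=2, G=6, C=9 → A+T=7, G+C=15
Perfect-match Tm = 2(7) + 4(15) = 14 + 60 = 74°C
Mismatches (positions where the bases are not complementary): 4 (at positions 4, 10, 17, 21)
Effective Tm = 74 − 4×3 = 74 − 12 = 62°C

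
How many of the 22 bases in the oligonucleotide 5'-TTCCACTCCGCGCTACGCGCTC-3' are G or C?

15

Scanning the sequence gives A=2, C=11, T=5, G=4.
Total G or C: 4 + 11 = 15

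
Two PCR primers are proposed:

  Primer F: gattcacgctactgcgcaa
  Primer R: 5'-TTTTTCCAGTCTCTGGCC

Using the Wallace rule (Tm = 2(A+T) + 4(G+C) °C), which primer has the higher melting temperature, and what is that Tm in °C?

Primer F: A+T=9, G+C=10 → Tm = 2(9)+4(10) = 58°C
Primer R: A+T=9, G+C=9 → Tm = 2(9)+4(9) = 54°C
58°C vs 54°C → primer F is higher.

Primer F, 58°C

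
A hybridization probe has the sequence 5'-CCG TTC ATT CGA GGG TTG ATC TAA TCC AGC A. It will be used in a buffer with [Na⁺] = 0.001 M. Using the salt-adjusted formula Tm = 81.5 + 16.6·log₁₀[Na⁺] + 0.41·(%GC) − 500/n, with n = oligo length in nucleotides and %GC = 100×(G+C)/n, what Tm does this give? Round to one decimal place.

Length n = 31. Counting bases: A=7, T=9, C=8, G=7
G+C = 15, so %GC = 15/31 × 100 = 48.387%
Salt term: 16.6 × (-3) = -49.8
GC term: 0.41 × 48.387 = 19.839; length term: −500/31 = −16.129
Tm = 81.5 + (-49.8) + 19.839 − 16.129 = 35.41 → 35.4°C

35.4°C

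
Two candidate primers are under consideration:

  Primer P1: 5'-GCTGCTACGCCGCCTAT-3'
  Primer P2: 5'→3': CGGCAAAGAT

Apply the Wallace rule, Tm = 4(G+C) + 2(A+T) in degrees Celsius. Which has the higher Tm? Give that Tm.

Primer P1: A+T=6, G+C=11 → Tm = 2(6)+4(11) = 56°C
Primer P2: A+T=5, G+C=5 → Tm = 2(5)+4(5) = 30°C
56°C vs 30°C → primer P1 is higher.

Primer P1, 56°C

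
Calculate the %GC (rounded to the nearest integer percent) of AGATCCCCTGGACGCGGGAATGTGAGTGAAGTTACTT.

Base counts: C=7, T=9, A=9, G=12
G+C = 12 + 7 = 19 out of 37 bases
%GC = 19/37 × 100 = 51.35% ≈ 51%

51%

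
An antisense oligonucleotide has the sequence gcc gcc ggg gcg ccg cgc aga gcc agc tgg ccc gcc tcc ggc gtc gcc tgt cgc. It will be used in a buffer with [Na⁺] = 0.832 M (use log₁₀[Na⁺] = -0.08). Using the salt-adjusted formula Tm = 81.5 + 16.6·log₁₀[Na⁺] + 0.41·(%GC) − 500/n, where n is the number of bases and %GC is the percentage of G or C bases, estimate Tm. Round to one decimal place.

105.8°C

Length n = 54. Counting bases: T=5, A=3, C=25, G=21
G+C = 46, so %GC = 46/54 × 100 = 85.185%
Salt term: 16.6 × (-0.08) = -1.328
GC term: 0.41 × 85.185 = 34.926; length term: −500/54 = −9.259
Tm = 81.5 + (-1.328) + 34.926 − 9.259 = 105.839 → 105.8°C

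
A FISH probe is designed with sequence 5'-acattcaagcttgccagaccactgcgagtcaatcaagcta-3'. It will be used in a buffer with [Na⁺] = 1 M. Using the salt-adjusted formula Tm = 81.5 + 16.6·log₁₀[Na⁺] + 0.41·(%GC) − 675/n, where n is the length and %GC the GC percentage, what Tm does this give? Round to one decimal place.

84.1°C

Length n = 40. Scanning the sequence gives A=13, C=12, G=7, T=8.
G+C = 19, so %GC = 19/40 × 100 = 47.5%
Salt term: 16.6 × (0) = 0
GC term: 0.41 × 47.5 = 19.475; length term: −675/40 = −16.875
Tm = 81.5 + (0) + 19.475 − 16.875 = 84.1 → 84.1°C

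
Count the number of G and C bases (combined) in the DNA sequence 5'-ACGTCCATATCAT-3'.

Scanning the sequence gives T=4, C=4, G=1, A=4.
G+C = 1 + 4 = 5

5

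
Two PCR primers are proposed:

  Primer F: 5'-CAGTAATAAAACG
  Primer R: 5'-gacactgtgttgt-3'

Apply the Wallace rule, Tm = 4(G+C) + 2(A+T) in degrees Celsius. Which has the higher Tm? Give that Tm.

Primer F: A+T=9, G+C=4 → Tm = 2(9)+4(4) = 34°C
Primer R: A+T=7, G+C=6 → Tm = 2(7)+4(6) = 38°C
34°C vs 38°C → primer R is higher.

Primer R, 38°C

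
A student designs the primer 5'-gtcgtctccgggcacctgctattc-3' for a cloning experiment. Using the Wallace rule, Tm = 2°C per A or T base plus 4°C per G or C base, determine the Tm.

Scanning the sequence gives G=6, A=2, C=9, T=7.
A+T = 9, G+C = 15
Tm = 2×9 + 4×15 = 78°C

78°C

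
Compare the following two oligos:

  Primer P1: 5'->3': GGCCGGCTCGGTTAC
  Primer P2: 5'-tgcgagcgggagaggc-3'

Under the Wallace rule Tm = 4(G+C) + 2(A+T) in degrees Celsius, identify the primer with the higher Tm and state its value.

Primer P1: A+T=4, G+C=11 → Tm = 2(4)+4(11) = 52°C
Primer P2: A+T=4, G+C=12 → Tm = 2(4)+4(12) = 56°C
52°C vs 56°C → primer P2 is higher.

Primer P2, 56°C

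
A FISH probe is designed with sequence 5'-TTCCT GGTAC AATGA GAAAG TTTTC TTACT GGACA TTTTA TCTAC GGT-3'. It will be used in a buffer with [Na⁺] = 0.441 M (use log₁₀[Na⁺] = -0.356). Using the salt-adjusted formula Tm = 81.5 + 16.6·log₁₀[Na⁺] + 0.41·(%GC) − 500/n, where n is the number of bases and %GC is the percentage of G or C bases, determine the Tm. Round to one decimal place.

Length n = 48. Base counts: T=19, A=12, G=9, C=8
G+C = 17, so %GC = 17/48 × 100 = 35.417%
Salt term: 16.6 × (-0.356) = -5.91
GC term: 0.41 × 35.417 = 14.521; length term: −500/48 = −10.417
Tm = 81.5 + (-5.91) + 14.521 − 10.417 = 79.694 → 79.7°C

79.7°C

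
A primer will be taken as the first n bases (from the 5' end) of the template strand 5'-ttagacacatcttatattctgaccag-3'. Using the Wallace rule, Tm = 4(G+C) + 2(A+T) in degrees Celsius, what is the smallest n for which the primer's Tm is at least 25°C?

n = 10

First 9 bases: TTAGACACA → Tm = 24°C (< 25°C)
First 10 bases: TTAGACACAT → Tm = 26°C (≥ 25°C)
Each additional base adds 2°C (A/T) or 4°C (G/C), so Tm is non-decreasing in n; n = 10 is the first length to reach 25°C.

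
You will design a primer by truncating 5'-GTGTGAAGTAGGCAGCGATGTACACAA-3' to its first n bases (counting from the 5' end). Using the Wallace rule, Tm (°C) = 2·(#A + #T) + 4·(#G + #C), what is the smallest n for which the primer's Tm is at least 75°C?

First 24 bases: GTGTGAAGTAGGCAGCGATGTACA → Tm = 72°C (< 75°C)
First 25 bases: GTGTGAAGTAGGCAGCGATGTACAC → Tm = 76°C (≥ 75°C)
Each additional base adds 2°C (A/T) or 4°C (G/C), so Tm is non-decreasing in n; n = 25 is the first length to reach 75°C.

n = 25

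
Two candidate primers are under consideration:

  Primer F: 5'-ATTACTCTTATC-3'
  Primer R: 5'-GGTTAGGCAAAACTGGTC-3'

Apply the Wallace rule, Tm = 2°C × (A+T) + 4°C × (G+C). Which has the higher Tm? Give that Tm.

Primer R, 54°C

Primer F: A+T=9, G+C=3 → Tm = 2(9)+4(3) = 30°C
Primer R: A+T=9, G+C=9 → Tm = 2(9)+4(9) = 54°C
30°C vs 54°C → primer R is higher.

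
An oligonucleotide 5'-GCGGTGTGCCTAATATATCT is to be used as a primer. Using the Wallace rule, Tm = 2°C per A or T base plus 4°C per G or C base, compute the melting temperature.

58°C

Base counts: C=4, G=5, T=7, A=4
So N_AT = 11 and N_GC = 9.
Tm = 4·9 + 2·11 = 36 + 22 = 58°C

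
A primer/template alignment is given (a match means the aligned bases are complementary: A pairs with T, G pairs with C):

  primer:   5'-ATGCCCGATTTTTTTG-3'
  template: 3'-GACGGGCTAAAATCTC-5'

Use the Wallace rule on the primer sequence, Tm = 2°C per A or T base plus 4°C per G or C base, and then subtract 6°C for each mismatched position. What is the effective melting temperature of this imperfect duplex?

Primer base counts: A=2, T=8, G=3, C=3 → A+T=10, G+C=6
Perfect-match Tm = 2(10) + 4(6) = 20 + 24 = 44°C
Mismatches (positions where the bases are not complementary): 4 (at positions 1, 13, 14, 15)
Effective Tm = 44 − 4×6 = 44 − 24 = 20°C

20°C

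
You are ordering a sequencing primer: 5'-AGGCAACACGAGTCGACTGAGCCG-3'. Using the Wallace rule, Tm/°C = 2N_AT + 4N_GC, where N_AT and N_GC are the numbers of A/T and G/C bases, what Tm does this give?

Scanning the sequence gives G=8, C=7, T=2, A=7.
So N_AT = 9 and N_GC = 15.
Tm = 2×9 + 4×15 = 78°C

78°C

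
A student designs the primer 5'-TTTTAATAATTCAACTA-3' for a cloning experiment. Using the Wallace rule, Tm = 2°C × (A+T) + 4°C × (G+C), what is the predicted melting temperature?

38°C

Base counts: A=7, G=0, T=8, C=2
A+T = 15, G+C = 2
Tm = 2×15 + 4×2 = 38°C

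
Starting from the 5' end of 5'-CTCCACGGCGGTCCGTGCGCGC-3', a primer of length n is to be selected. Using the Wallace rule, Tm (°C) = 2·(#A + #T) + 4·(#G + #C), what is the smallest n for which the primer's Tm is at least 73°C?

n = 21

First 20 bases: CTCCACGGCGGTCCGTGCGC → Tm = 72°C (< 73°C)
First 21 bases: CTCCACGGCGGTCCGTGCGCG → Tm = 76°C (≥ 73°C)
Each additional base adds 2°C (A/T) or 4°C (G/C), so Tm is non-decreasing in n; n = 21 is the first length to reach 73°C.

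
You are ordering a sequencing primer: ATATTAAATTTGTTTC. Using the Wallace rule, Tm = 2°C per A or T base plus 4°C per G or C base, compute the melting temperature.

Scanning the sequence gives T=9, G=1, A=5, C=1.
So N_AT = 14 and N_GC = 2.
Tm = 2(14) + 4(2) = 28 + 8 = 36°C

36°C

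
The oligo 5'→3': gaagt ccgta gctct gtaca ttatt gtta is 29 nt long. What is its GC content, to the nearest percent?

Base counts: C=5, G=6, A=7, T=11
G+C = 6 + 5 = 11 out of 29 bases
%GC = 11/29 × 100 = 37.93% ≈ 38%

38%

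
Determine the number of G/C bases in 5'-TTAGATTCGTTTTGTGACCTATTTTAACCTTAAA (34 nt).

Base counts: A=9, G=4, C=5, T=16
G+C = 4 + 5 = 9

9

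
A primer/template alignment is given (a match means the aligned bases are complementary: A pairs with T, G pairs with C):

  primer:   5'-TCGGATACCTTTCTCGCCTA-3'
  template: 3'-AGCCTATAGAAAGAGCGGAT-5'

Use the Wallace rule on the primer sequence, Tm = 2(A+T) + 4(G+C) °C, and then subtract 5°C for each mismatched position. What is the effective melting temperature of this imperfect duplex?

55°C

Primer base counts: A=3, T=7, G=3, C=7 → A+T=10, G+C=10
Perfect-match Tm = 2(10) + 4(10) = 20 + 40 = 60°C
Mismatches (positions where the bases are not complementary): 1 (at position 8)
Effective Tm = 60 − 1×5 = 60 − 5 = 55°C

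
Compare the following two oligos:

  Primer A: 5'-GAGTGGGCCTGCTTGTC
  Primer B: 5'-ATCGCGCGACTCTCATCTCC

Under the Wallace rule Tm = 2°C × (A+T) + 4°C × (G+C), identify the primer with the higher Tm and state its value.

Primer A: A+T=6, G+C=11 → Tm = 2(6)+4(11) = 56°C
Primer B: A+T=8, G+C=12 → Tm = 2(8)+4(12) = 64°C
56°C vs 64°C → primer B is higher.

Primer B, 64°C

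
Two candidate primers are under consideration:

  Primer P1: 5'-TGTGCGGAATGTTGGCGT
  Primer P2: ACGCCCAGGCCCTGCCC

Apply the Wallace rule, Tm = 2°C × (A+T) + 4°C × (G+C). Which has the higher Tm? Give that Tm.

Primer P2, 62°C

Primer P1: A+T=8, G+C=10 → Tm = 2(8)+4(10) = 56°C
Primer P2: A+T=3, G+C=14 → Tm = 2(3)+4(14) = 62°C
56°C vs 62°C → primer P2 is higher.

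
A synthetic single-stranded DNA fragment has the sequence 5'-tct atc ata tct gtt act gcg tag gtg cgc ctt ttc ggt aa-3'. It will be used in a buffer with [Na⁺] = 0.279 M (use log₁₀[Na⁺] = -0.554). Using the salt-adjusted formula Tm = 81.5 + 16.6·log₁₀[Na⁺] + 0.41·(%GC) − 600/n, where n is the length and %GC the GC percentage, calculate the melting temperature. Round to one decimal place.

75.7°C

Length n = 41. C=9, G=9, T=16, A=7
G+C = 18, so %GC = 18/41 × 100 = 43.902%
Salt term: 16.6 × (-0.554) = -9.196
GC term: 0.41 × 43.902 = 18; length term: −600/41 = −14.634
Tm = 81.5 + (-9.196) + 18 − 14.634 = 75.67 → 75.7°C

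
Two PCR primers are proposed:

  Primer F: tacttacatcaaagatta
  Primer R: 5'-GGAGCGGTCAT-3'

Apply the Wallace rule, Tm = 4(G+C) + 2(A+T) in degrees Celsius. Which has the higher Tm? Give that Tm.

Primer F: A+T=14, G+C=4 → Tm = 2(14)+4(4) = 44°C
Primer R: A+T=4, G+C=7 → Tm = 2(4)+4(7) = 36°C
44°C vs 36°C → primer F is higher.

Primer F, 44°C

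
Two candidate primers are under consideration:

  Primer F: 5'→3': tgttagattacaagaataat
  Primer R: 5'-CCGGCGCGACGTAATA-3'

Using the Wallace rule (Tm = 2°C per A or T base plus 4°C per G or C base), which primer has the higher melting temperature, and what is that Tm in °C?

Primer F: A+T=16, G+C=4 → Tm = 2(16)+4(4) = 48°C
Primer R: A+T=6, G+C=10 → Tm = 2(6)+4(10) = 52°C
48°C vs 52°C → primer R is higher.

Primer R, 52°C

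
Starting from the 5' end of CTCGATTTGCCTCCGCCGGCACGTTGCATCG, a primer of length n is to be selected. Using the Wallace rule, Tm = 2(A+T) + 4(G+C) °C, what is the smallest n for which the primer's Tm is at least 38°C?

First 12 bases: CTCGATTTGCCT → Tm = 36°C (< 38°C)
First 13 bases: CTCGATTTGCCTC → Tm = 40°C (≥ 38°C)
Since every base adds ≥2°C, Tm only increases with n, so the threshold is first crossed at n = 13.

n = 13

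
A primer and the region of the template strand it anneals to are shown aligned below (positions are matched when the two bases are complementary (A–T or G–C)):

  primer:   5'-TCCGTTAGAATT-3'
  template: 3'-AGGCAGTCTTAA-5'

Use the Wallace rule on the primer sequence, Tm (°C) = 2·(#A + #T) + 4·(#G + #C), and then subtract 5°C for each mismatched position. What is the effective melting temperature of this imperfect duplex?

27°C

Primer base counts: A=3, T=5, G=2, C=2 → A+T=8, G+C=4
Perfect-match Tm = 2(8) + 4(4) = 16 + 16 = 32°C
Mismatches (positions where the bases are not complementary): 1 (at position 6)
Effective Tm = 32 − 1×5 = 32 − 5 = 27°C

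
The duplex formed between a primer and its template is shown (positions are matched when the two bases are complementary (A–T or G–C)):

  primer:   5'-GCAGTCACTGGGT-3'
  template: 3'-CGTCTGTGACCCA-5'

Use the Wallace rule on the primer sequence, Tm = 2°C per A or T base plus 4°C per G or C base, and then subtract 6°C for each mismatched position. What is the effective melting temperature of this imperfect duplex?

36°C

Primer base counts: A=2, T=3, G=5, C=3 → A+T=5, G+C=8
Perfect-match Tm = 2(5) + 4(8) = 10 + 32 = 42°C
Mismatches (positions where the bases are not complementary): 1 (at position 5)
Effective Tm = 42 − 1×6 = 42 − 6 = 36°C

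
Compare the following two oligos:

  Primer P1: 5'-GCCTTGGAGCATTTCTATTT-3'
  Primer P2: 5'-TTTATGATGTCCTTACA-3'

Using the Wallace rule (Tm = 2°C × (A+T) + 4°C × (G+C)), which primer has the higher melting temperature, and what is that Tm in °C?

Primer P1: A+T=12, G+C=8 → Tm = 2(12)+4(8) = 56°C
Primer P2: A+T=12, G+C=5 → Tm = 2(12)+4(5) = 44°C
56°C vs 44°C → primer P1 is higher.

Primer P1, 56°C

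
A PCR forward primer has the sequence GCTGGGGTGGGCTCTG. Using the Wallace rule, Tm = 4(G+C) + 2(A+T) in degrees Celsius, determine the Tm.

Scanning the sequence gives C=3, T=4, G=9, A=0.
A+T = 4, G+C = 12
Tm = 2×4 + 4×12 = 56°C

56°C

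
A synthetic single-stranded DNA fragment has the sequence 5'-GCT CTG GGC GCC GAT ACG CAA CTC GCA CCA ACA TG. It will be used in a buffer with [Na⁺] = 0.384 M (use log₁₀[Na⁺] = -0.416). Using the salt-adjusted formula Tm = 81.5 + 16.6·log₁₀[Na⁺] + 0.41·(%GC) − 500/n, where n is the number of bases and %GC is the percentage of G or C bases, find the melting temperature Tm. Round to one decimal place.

Length n = 35. Counting bases: T=5, A=8, G=9, C=13
G+C = 22, so %GC = 22/35 × 100 = 62.857%
Salt term: 16.6 × (-0.416) = -6.906
GC term: 0.41 × 62.857 = 25.771; length term: −500/35 = −14.286
Tm = 81.5 + (-6.906) + 25.771 − 14.286 = 86.079 → 86.1°C

86.1°C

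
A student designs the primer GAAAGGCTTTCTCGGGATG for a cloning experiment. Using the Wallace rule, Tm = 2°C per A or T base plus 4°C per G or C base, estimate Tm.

T=5, C=3, A=4, G=7
AT pairs contribute 9, GC pairs contribute 10.
Tm = 2(9) + 4(10) = 18 + 40 = 58°C

58°C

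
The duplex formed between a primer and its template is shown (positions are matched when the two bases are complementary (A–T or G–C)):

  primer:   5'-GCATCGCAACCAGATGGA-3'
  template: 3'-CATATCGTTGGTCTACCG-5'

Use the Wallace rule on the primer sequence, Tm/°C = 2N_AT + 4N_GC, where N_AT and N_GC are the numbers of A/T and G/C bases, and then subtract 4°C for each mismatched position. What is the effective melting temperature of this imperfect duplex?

44°C

Primer base counts: A=6, T=2, G=5, C=5 → A+T=8, G+C=10
Perfect-match Tm = 2(8) + 4(10) = 16 + 40 = 56°C
Mismatches (positions where the bases are not complementary): 3 (at positions 2, 5, 18)
Effective Tm = 56 − 3×4 = 56 − 12 = 44°C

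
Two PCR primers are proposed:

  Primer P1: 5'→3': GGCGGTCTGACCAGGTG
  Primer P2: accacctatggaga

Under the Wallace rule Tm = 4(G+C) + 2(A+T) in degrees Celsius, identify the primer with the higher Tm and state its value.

Primer P1, 58°C

Primer P1: A+T=5, G+C=12 → Tm = 2(5)+4(12) = 58°C
Primer P2: A+T=7, G+C=7 → Tm = 2(7)+4(7) = 42°C
58°C vs 42°C → primer P1 is higher.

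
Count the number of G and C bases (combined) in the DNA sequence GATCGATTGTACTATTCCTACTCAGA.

10

Base counts: G=4, C=6, T=9, A=7
Total G or C: 4 + 6 = 10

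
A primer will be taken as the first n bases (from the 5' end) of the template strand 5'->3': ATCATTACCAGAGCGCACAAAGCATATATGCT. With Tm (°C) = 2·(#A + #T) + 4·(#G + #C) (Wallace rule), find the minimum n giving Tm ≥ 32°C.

First 11 bases: ATCATTACCAG → Tm = 30°C (< 32°C)
First 12 bases: ATCATTACCAGA → Tm = 32°C (≥ 32°C)
Since every base adds ≥2°C, Tm only increases with n, so the threshold is first crossed at n = 12.

n = 12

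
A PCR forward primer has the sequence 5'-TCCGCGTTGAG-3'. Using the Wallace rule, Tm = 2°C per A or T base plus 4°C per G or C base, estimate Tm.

Counting bases: C=3, G=4, A=1, T=3
AT pairs contribute 4, GC pairs contribute 7.
Tm = 2(4) + 4(7) = 8 + 28 = 36°C

36°C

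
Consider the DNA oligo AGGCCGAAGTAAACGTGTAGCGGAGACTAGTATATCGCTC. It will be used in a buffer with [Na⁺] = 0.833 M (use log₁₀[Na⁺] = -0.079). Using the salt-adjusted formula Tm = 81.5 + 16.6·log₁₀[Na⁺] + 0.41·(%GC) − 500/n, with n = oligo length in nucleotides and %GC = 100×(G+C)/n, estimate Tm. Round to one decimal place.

Length n = 40. Counting bases: T=8, C=8, G=12, A=12
G+C = 20, so %GC = 20/40 × 100 = 50%
Salt term: 16.6 × (-0.079) = -1.311
GC term: 0.41 × 50 = 20.5; length term: −500/40 = −12.5
Tm = 81.5 + (-1.311) + 20.5 − 12.5 = 88.189 → 88.2°C

88.2°C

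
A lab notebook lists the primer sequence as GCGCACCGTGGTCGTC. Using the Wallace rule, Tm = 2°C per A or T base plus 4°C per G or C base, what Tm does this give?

56°C

Base counts: A=1, T=3, C=6, G=6
A+T = 4, G+C = 12
Tm = 4·12 + 2·4 = 48 + 8 = 56°C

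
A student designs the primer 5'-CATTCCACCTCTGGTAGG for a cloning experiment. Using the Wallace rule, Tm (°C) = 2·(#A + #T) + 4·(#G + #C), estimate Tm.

56°C

G=4, C=6, T=5, A=3
A+T = 8, G+C = 10
Tm = 2×8 + 4×10 = 56°C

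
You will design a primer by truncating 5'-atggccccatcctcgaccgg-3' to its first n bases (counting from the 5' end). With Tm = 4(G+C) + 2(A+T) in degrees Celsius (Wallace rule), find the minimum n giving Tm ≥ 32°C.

n = 10

First 9 bases: ATGGCCCCA → Tm = 30°C (< 32°C)
First 10 bases: ATGGCCCCAT → Tm = 32°C (≥ 32°C)
Since every base adds ≥2°C, Tm only increases with n, so the threshold is first crossed at n = 10.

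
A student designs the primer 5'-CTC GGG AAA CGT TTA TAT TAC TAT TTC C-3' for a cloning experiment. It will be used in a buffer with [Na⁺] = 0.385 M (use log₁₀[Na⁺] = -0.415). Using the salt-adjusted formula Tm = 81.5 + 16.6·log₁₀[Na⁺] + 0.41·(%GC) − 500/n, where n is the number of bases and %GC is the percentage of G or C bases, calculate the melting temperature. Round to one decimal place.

Length n = 28. Counting bases: A=7, C=6, T=11, G=4
G+C = 10, so %GC = 10/28 × 100 = 35.714%
Salt term: 16.6 × (-0.415) = -6.889
GC term: 0.41 × 35.714 = 14.643; length term: −500/28 = −17.857
Tm = 81.5 + (-6.889) + 14.643 − 17.857 = 71.397 → 71.4°C

71.4°C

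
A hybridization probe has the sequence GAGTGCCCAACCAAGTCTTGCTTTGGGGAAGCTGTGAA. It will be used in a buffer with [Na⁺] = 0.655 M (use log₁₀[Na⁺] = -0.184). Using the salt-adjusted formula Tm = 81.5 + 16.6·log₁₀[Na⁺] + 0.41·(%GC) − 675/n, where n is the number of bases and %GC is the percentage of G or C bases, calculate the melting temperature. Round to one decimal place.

82.3°C

Length n = 38. Counting bases: T=9, A=9, G=12, C=8
G+C = 20, so %GC = 20/38 × 100 = 52.632%
Salt term: 16.6 × (-0.184) = -3.054
GC term: 0.41 × 52.632 = 21.579; length term: −675/38 = −17.763
Tm = 81.5 + (-3.054) + 21.579 − 17.763 = 82.262 → 82.3°C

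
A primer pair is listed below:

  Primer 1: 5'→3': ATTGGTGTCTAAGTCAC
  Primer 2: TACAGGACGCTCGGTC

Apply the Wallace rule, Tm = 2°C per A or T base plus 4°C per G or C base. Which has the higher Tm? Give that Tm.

Primer 2, 52°C

Primer 1: A+T=10, G+C=7 → Tm = 2(10)+4(7) = 48°C
Primer 2: A+T=6, G+C=10 → Tm = 2(6)+4(10) = 52°C
48°C vs 52°C → primer 2 is higher.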